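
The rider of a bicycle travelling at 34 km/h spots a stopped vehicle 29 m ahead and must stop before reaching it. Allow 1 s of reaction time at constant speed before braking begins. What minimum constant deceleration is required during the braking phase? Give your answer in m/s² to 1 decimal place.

34 km/h ÷ 3.6 = 9.4444 m/s.
Distance covered during reaction = 9.4444 × 1 = 9.444 m.
Distance available for braking: 29 − 9.444 = 19.556 m.
v² = 2a·d ⇒ a = v²/(2d) = 9.4444² / (2 × 19.556) = 89.197 / 39.112 = 2.2806 m/s².

Required deceleration ≈ 2.3 m/s²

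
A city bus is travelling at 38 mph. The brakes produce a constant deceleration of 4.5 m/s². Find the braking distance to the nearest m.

38 mph × 0.44704 = 16.9875 m/s.
Braking distance = v²/(2a) = 16.9875² / (2 × 4.500) = 288.575 / 9.000 = 32.064 m.

Braking distance ≈ 32 m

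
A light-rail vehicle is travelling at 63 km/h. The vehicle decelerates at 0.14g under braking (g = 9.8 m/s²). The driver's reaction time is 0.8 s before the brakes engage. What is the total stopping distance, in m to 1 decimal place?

Total stopping distance ≈ 125.6 m

63 km/h ÷ 3.6 = 17.5000 m/s.
a = 0.14 × 9.8 = 1.372 m/s².
Reaction distance = v·t_r = 17.5000 × 0.8 = 14.000 m.
Braking distance = v²/(2a) = 17.5000² / (2 × 1.372) = 306.250 / 2.744 = 111.607 m.
Total = 14.000 + 111.607 = 125.607 m.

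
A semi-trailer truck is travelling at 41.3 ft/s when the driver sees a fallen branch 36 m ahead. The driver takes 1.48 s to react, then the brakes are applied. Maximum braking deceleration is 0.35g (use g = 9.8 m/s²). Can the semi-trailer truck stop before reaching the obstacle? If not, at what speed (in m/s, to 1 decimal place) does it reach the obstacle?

41.3 ft/s × 0.3048 = 12.5882 m/s.
a = 0.35 × 9.8 = 3.430 m/s².
Reaction distance = 12.5882 × 1.48 = 18.631 m.
Braking distance needed to stop: v²/(2a) = 158.463 / 6.860 = 23.100 m, so total needed = 18.631 + 23.100 = 41.731 m > 36 m — it cannot stop.
Distance remaining when braking begins: 36 − 18.631 = 17.369 m.
v² = v₀² − 2a·d = 158.463 − 2 × 3.430 × 17.369 = 39.312 m²/s².
v = √39.312 = 6.270 m/s.

No — it strikes the obstacle at 6.3 m/s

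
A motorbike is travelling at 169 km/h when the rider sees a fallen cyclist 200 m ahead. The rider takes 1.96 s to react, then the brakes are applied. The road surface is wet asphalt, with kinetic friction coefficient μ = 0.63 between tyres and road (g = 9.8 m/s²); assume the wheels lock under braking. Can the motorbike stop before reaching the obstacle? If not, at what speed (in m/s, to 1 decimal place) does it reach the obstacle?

No — it strikes the obstacle at 29.5 m/s

169 km/h ÷ 3.6 = 46.9444 m/s.
a = μg = 0.63 × 9.8 = 6.174 m/s².
Reaction distance = 46.9444 × 1.96 = 92.011 m.
Braking distance needed to stop: v²/(2a) = 2203.777 / 12.348 = 178.472 m, so total needed = 92.011 + 178.472 = 270.483 m > 200 m — it cannot stop.
Distance remaining when braking begins: 200 − 92.011 = 107.989 m.
v² = v₀² − 2a·d = 2203.777 − 2 × 6.174 × 107.989 = 870.329 m²/s².
v = √870.329 = 29.501 m/s.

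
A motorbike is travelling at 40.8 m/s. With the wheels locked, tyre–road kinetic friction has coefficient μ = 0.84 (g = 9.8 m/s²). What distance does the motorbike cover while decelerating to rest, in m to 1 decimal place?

Braking distance ≈ 101.1 m

a = μg = 0.84 × 9.8 = 8.232 m/s².
Braking distance = v²/(2a) = 40.8000² / (2 × 8.232) = 1664.640 / 16.464 = 101.108 m.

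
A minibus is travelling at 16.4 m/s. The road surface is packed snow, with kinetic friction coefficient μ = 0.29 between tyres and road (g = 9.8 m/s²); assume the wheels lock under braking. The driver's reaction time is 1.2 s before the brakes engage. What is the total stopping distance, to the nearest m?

Total stopping distance ≈ 67 m

a = μg = 0.29 × 9.8 = 2.842 m/s².
Reaction distance = v·t_r = 16.4000 × 1.2 = 19.680 m.
Braking distance = v²/(2a) = 16.4000² / (2 × 2.842) = 268.960 / 5.684 = 47.319 m.
Total = 19.680 + 47.319 = 66.999 m.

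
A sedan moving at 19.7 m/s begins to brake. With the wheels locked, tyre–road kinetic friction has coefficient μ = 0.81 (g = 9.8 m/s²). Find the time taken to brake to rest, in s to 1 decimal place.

a = μg = 0.81 × 9.8 = 7.938 m/s².
Braking time = v/a = 19.7000 / 7.938 = 2.482 s.

Braking time ≈ 2.5 s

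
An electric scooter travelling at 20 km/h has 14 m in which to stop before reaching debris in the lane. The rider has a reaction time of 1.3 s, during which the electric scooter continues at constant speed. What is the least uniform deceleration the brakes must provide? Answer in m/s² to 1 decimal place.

Required deceleration ≈ 2.3 m/s²

20 km/h ÷ 3.6 = 5.5556 m/s.
Distance covered during reaction = 5.5556 × 1.3 = 7.222 m.
Distance available for braking: 14 − 7.222 = 6.778 m.
v² = 2a·d ⇒ a = v²/(2d) = 5.5556² / (2 × 6.778) = 30.865 / 13.556 = 2.2769 m/s².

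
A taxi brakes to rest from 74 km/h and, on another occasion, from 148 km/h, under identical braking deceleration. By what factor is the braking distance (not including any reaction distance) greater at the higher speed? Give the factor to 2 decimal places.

Factor ≈ 4.00

Braking distance d = v²/(2a), so with a fixed, d ∝ v².
Factor = (148/74)² = 2.0000² = 4.0000.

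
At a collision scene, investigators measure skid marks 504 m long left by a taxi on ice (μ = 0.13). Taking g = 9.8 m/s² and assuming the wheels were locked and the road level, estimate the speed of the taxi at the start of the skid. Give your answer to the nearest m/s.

Deceleration a = μg = 0.13 × 9.8 = 1.274 m/s².
v = √(2a·d) = √(2 × 1.274 × 504) = √1284.192 = 35.8356 m/s.

Initial speed ≈ 36 m/s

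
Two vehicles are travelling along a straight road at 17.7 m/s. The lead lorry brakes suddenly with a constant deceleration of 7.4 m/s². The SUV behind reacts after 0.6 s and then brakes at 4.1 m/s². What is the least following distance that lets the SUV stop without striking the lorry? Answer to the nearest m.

Minimum gap ≈ 28 m

Leader travels v²/(2a_L) = 313.290 / 14.800 = 21.168 m before stopping.
Follower covers v·t_r = 17.7000 × 0.6 = 10.620 m while reacting, then v²/(2a_F) = 313.290 / 8.200 = 38.206 m while braking, for a total of 10.620 + 38.206 = 48.826 m.
Since a_F ≤ a_L and the follower starts braking later, the follower is never slower than the leader, so the closest approach is when both have stopped.
Minimum gap = 48.826 − 21.168 = 27.658 m.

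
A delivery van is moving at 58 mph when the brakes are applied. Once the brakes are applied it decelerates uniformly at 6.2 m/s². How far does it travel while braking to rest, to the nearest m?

58 mph × 0.44704 = 25.9283 m/s.
Braking distance = v²/(2a) = 25.9283² / (2 × 6.200) = 672.277 / 12.400 = 54.216 m.

Braking distance ≈ 54 m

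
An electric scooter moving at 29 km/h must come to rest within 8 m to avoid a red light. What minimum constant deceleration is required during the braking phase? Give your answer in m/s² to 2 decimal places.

29 km/h ÷ 3.6 = 8.0556 m/s.
v² = 2a·d ⇒ a = v²/(2d) = 8.0556² / (2 × 8.000) = 64.893 / 16.000 = 4.0558 m/s².

Required deceleration ≈ 4.06 m/s²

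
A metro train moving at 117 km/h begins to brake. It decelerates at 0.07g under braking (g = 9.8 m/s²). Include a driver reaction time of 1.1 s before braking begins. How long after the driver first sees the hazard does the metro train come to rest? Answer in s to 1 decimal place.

117 km/h ÷ 3.6 = 32.5000 m/s.
a = 0.07 × 9.8 = 0.686 m/s².
Braking time = v/a = 32.5000 / 0.686 = 47.376 s.
Total = 1.1 + 47.376 = 48.476 s.

Total time ≈ 48.5 s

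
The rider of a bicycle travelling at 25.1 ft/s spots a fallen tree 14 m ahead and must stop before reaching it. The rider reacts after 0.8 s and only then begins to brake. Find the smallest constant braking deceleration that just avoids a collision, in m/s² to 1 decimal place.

Required deceleration ≈ 3.7 m/s²

25.1 ft/s × 0.3048 = 7.6505 m/s.
Distance covered during reaction = 7.6505 × 0.8 = 6.120 m.
Distance available for braking: 14 − 6.120 = 7.880 m.
v² = 2a·d ⇒ a = v²/(2d) = 7.6505² / (2 × 7.880) = 58.530 / 15.760 = 3.7138 m/s².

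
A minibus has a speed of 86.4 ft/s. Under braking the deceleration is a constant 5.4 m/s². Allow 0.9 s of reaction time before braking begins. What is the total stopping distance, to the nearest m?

86.4 ft/s × 0.3048 = 26.3347 m/s.
Reaction distance = v·t_r = 26.3347 × 0.9 = 23.701 m.
Braking distance = v²/(2a) = 26.3347² / (2 × 5.400) = 693.516 / 10.800 = 64.214 m.
Total = 23.701 + 64.214 = 87.915 m.

Total stopping distance ≈ 88 m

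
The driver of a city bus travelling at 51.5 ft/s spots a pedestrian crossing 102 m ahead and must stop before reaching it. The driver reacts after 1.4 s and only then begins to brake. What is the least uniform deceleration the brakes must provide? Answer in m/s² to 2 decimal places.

51.5 ft/s × 0.3048 = 15.6972 m/s.
Distance covered during reaction = 15.6972 × 1.4 = 21.976 m.
Distance available for braking: 102 − 21.976 = 80.024 m.
v² = 2a·d ⇒ a = v²/(2d) = 15.6972² / (2 × 80.024) = 246.402 / 160.048 = 1.5396 m/s².

Required deceleration ≈ 1.54 m/s²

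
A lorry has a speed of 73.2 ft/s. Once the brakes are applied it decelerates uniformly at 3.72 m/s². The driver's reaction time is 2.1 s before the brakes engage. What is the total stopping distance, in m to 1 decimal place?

73.2 ft/s × 0.3048 = 22.3114 m/s.
Reaction distance = v·t_r = 22.3114 × 2.1 = 46.854 m.
Braking distance = v²/(2a) = 22.3114² / (2 × 3.720) = 497.799 / 7.440 = 66.908 m.
Total = 46.854 + 66.908 = 113.762 m.

Total stopping distance ≈ 113.8 m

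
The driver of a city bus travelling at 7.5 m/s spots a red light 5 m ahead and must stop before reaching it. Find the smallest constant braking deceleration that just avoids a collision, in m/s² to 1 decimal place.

v² = 2a·d ⇒ a = v²/(2d) = 7.5000² / (2 × 5.000) = 56.250 / 10.000 = 5.6250 m/s².

Required deceleration ≈ 5.6 m/s²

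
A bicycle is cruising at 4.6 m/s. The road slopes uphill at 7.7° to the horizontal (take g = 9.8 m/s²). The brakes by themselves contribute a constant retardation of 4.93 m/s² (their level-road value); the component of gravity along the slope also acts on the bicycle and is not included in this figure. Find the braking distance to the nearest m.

Braking distance ≈ 2 m

Gravity along the uphill slope adds to the braking deceleration: a_eff = 4.930 + 9.8·sin 7.7° = 4.930 + 1.313 = 6.243 m/s².
Braking distance = v²/(2a) = 4.6000² / (2 × 6.243) = 21.160 / 12.486 = 1.695 m.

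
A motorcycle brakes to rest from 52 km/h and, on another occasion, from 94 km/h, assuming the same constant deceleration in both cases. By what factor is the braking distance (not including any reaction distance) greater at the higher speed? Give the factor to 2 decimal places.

Factor ≈ 3.27

Braking distance d = v²/(2a), so with a fixed, d ∝ v².
Factor = (94/52)² = 1.8077² = 3.2678.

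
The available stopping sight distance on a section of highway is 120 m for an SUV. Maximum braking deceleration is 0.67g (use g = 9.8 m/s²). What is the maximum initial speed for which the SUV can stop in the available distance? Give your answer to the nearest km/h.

a = 0.67 × 9.8 = 6.566 m/s².
v²/(2a) = d ⇒ v = √(2 × 6.566 × 120) = √1575.84 = 39.6969 m/s.
39.6969 m/s × 3.6 = 142.909 km/h.

Maximum speed ≈ 143 km/h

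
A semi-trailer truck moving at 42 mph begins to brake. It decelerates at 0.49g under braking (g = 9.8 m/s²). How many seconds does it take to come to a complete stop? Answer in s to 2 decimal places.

Braking time ≈ 3.91 s

42 mph × 0.44704 = 18.7757 m/s.
a = 0.49 × 9.8 = 4.802 m/s².
Braking time = v/a = 18.7757 / 4.802 = 3.910 s.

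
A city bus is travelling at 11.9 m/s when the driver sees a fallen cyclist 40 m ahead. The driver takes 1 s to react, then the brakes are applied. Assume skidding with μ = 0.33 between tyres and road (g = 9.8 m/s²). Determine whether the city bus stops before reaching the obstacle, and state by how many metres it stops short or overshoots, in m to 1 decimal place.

Yes — it stops 6.2 m short of the obstacle

a = μg = 0.33 × 9.8 = 3.234 m/s².
Reaction distance = 11.9000 × 1 = 11.900 m.
Braking distance = v²/(2a) = 141.610 / 6.468 = 21.894 m.
Total stopping distance = 11.900 + 21.894 = 33.794 m, vs 40 m available — it stops with 40 − 33.794 = 6.206 m to spare.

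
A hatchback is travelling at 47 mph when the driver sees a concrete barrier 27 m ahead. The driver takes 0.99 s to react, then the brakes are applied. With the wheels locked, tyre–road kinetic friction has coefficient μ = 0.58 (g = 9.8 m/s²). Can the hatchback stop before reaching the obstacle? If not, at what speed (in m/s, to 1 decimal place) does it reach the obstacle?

No — it strikes the obstacle at 19.3 m/s

47 mph × 0.44704 = 21.0109 m/s.
a = μg = 0.58 × 9.8 = 5.684 m/s².
Reaction distance = 21.0109 × 0.99 = 20.801 m.
Braking distance needed to stop: v²/(2a) = 441.458 / 11.368 = 38.833 m, so total needed = 20.801 + 38.833 = 59.634 m > 27 m — it cannot stop.
Distance remaining when braking begins: 27 − 20.801 = 6.199 m.
v² = v₀² − 2a·d = 441.458 − 2 × 5.684 × 6.199 = 370.988 m²/s².
v = √370.988 = 19.261 m/s.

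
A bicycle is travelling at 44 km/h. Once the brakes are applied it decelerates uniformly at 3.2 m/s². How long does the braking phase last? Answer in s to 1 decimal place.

44 km/h ÷ 3.6 = 12.2222 m/s.
Braking time = v/a = 12.2222 / 3.200 = 3.819 s.

Braking time ≈ 3.8 s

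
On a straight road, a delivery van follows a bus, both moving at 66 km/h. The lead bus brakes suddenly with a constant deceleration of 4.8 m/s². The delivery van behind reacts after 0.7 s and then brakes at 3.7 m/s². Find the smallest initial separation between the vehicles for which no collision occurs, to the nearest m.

Minimum gap ≈ 23 m

66 km/h ÷ 3.6 = 18.3333 m/s.
Leader travels v²/(2a_L) = 336.110 / 9.600 = 35.011 m before stopping.
Follower covers v·t_r = 18.3333 × 0.7 = 12.833 m while reacting, then v²/(2a_F) = 336.110 / 7.400 = 45.420 m while braking, for a total of 12.833 + 45.420 = 58.253 m.
Since a_F ≤ a_L and the follower starts braking later, the follower is never slower than the leader, so the closest approach is when both have stopped.
Minimum gap = 58.253 − 35.011 = 23.242 m.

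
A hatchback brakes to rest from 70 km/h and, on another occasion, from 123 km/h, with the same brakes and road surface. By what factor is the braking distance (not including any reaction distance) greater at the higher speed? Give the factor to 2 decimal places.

Factor ≈ 3.09

Braking distance d = v²/(2a), so with a fixed, d ∝ v².
Factor = (123/70)² = 1.7571² = 3.0874.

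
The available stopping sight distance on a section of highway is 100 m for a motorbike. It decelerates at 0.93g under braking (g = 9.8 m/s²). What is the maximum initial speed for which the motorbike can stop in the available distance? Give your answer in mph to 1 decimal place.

Maximum speed ≈ 95.5 mph

a = 0.93 × 9.8 = 9.114 m/s².
v²/(2a) = d ⇒ v = √(2 × 9.114 × 100) = √1822.80 = 42.6943 m/s.
42.6943 m/s ÷ 0.44704 = 95.504 mph.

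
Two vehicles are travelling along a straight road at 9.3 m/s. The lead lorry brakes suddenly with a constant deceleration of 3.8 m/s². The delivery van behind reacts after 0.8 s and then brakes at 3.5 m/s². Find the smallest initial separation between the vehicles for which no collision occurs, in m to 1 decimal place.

Minimum gap ≈ 8.4 m

Leader travels v²/(2a_L) = 86.490 / 7.600 = 11.380 m before stopping.
Follower covers v·t_r = 9.3000 × 0.8 = 7.440 m while reacting, then v²/(2a_F) = 86.490 / 7.000 = 12.356 m while braking, for a total of 7.440 + 12.356 = 19.796 m.
Since a_F ≤ a_L and the follower starts braking later, the follower is never slower than the leader, so the closest approach is when both have stopped.
Minimum gap = 19.796 − 11.380 = 8.416 m.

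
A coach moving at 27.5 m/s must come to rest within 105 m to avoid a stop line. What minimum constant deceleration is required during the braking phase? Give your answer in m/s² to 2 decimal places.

Required deceleration ≈ 3.60 m/s²

v² = 2a·d ⇒ a = v²/(2d) = 27.5000² / (2 × 105.000) = 756.250 / 210.000 = 3.6012 m/s².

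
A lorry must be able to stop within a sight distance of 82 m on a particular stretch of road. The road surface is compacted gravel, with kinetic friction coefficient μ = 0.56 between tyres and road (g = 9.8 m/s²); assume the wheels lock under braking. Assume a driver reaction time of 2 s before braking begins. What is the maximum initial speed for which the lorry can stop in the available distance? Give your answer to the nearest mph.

a = μg = 0.56 × 9.8 = 5.488 m/s².
Stopping distance: v·t_r + v²/(2a) = 82 with t_r = 2 s and a = 5.488 m/s².
So v² + 21.952 v − 900.03 = 0.
Positive root: v = −a·t_r + √((a·t_r)² + 2a·d) = −10.976 + √(120.473 + 900.03) = 20.9693 m/s.
20.9693 m/s ÷ 0.44704 = 46.907 mph.

Maximum speed ≈ 47 mph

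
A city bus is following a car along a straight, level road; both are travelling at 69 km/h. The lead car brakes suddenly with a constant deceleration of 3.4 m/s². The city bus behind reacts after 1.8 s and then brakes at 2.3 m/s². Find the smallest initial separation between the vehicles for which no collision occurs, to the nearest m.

Minimum gap ≈ 60 m

69 km/h ÷ 3.6 = 19.1667 m/s.
Leader travels v²/(2a_L) = 367.362 / 6.800 = 54.024 m before stopping.
Follower covers v·t_r = 19.1667 × 1.8 = 34.500 m while reacting, then v²/(2a_F) = 367.362 / 4.600 = 79.861 m while braking, for a total of 34.500 + 79.861 = 114.361 m.
Since a_F ≤ a_L and the follower starts braking later, the follower is never slower than the leader, so the closest approach is when both have stopped.
Minimum gap = 114.361 − 54.024 = 60.337 m.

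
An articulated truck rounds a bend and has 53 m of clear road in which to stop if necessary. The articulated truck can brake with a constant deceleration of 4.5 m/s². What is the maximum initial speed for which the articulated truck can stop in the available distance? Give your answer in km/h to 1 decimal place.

Maximum speed ≈ 78.6 km/h

v²/(2a) = d ⇒ v = √(2 × 4.500 × 53) = √477.00 = 21.8403 m/s.
21.8403 m/s × 3.6 = 78.625 km/h.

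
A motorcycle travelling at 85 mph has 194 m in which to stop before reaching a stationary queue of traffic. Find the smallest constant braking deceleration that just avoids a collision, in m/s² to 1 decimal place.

85 mph × 0.44704 = 37.9984 m/s.
v² = 2a·d ⇒ a = v²/(2d) = 37.9984² / (2 × 194.000) = 1443.878 / 388.000 = 3.7213 m/s².

Required deceleration ≈ 3.7 m/s²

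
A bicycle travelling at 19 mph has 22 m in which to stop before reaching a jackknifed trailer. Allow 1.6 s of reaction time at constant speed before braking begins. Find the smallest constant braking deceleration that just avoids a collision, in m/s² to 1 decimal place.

Required deceleration ≈ 4.3 m/s²

19 mph × 0.44704 = 8.4938 m/s.
Distance covered during reaction = 8.4938 × 1.6 = 13.590 m.
Distance available for braking: 22 − 13.590 = 8.410 m.
v² = 2a·d ⇒ a = v²/(2d) = 8.4938² / (2 × 8.410) = 72.145 / 16.820 = 4.2892 m/s².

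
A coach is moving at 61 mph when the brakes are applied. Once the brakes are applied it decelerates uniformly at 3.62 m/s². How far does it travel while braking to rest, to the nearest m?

Braking distance ≈ 103 m

61 mph × 0.44704 = 27.2694 m/s.
Braking distance = v²/(2a) = 27.2694² / (2 × 3.620) = 743.620 / 7.240 = 102.710 m.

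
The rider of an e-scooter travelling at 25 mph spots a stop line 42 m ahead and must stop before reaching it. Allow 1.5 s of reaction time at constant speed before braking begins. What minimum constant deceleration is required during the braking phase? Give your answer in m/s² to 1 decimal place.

Required deceleration ≈ 2.5 m/s²

25 mph × 0.44704 = 11.1760 m/s.
Distance covered during reaction = 11.1760 × 1.5 = 16.764 m.
Distance available for braking: 42 − 16.764 = 25.236 m.
v² = 2a·d ⇒ a = v²/(2d) = 11.1760² / (2 × 25.236) = 124.903 / 50.472 = 2.4747 m/s².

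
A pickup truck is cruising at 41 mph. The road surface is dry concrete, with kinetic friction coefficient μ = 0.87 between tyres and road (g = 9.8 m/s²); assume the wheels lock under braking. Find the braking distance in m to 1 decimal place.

Braking distance ≈ 19.7 m

41 mph × 0.44704 = 18.3286 m/s.
a = μg = 0.87 × 9.8 = 8.526 m/s².
Braking distance = v²/(2a) = 18.3286² / (2 × 8.526) = 335.938 / 17.052 = 19.701 m.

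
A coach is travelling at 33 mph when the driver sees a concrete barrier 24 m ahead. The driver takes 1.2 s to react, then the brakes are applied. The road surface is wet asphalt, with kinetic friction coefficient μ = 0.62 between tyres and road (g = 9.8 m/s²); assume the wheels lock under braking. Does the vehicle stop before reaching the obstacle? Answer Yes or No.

33 mph × 0.44704 = 14.7523 m/s.
a = μg = 0.62 × 9.8 = 6.076 m/s².
Reaction distance = 14.7523 × 1.2 = 17.703 m.
Braking distance = v²/(2a) = 217.630 / 12.152 = 17.909 m.
Total stopping distance = 17.703 + 17.909 = 35.612 m, vs 24 m available — it cannot stop in time and overshoots by 35.612 − 24 = 11.612 m.

No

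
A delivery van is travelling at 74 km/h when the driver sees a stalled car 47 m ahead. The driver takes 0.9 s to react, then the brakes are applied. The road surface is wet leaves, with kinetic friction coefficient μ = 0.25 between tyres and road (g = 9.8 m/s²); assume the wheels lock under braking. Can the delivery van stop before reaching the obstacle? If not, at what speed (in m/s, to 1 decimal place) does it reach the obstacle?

No — it strikes the obstacle at 16.8 m/s

74 km/h ÷ 3.6 = 20.5556 m/s.
a = μg = 0.25 × 9.8 = 2.450 m/s².
Reaction distance = 20.5556 × 0.9 = 18.500 m.
Braking distance needed to stop: v²/(2a) = 422.533 / 4.900 = 86.231 m, so total needed = 18.500 + 86.231 = 104.731 m > 47 m — it cannot stop.
Distance remaining when braking begins: 47 − 18.500 = 28.500 m.
v² = v₀² − 2a·d = 422.533 − 2 × 2.450 × 28.500 = 282.883 m²/s².
v = √282.883 = 16.819 m/s.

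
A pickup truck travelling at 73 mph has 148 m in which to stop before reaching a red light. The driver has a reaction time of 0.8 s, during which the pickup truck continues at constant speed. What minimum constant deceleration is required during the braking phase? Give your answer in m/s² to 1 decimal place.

73 mph × 0.44704 = 32.6339 m/s.
Distance covered during reaction = 32.6339 × 0.8 = 26.107 m.
Distance available for braking: 148 − 26.107 = 121.893 m.
v² = 2a·d ⇒ a = v²/(2d) = 32.6339² / (2 × 121.893) = 1064.971 / 243.786 = 4.3685 m/s².

Required deceleration ≈ 4.4 m/s²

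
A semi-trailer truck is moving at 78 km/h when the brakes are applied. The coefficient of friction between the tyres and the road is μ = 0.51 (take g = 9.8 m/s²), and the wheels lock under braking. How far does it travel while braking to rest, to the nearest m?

78 km/h ÷ 3.6 = 21.6667 m/s.
a = μg = 0.51 × 9.8 = 4.998 m/s².
Braking distance = v²/(2a) = 21.6667² / (2 × 4.998) = 469.446 / 9.996 = 46.963 m.

Braking distance ≈ 47 m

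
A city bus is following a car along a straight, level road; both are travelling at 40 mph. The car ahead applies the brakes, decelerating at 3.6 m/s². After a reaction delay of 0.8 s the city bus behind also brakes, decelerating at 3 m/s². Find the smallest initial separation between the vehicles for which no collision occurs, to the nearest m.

40 mph × 0.44704 = 17.8816 m/s.
Leader travels v²/(2a_L) = 319.752 / 7.200 = 44.410 m before stopping.
Follower covers v·t_r = 17.8816 × 0.8 = 14.305 m while reacting, then v²/(2a_F) = 319.752 / 6.000 = 53.292 m while braking, for a total of 14.305 + 53.292 = 67.597 m.
Since a_F ≤ a_L and the follower starts braking later, the follower is never slower than the leader, so the closest approach is when both have stopped.
Minimum gap = 67.597 − 44.410 = 23.187 m.

Minimum gap ≈ 23 m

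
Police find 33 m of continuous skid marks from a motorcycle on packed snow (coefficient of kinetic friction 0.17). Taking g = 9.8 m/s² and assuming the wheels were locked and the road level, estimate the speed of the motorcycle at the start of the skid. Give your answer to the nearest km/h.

Initial speed ≈ 38 km/h

Deceleration a = μg = 0.17 × 9.8 = 1.666 m/s².
v = √(2a·d) = √(2 × 1.666 × 33) = √109.956 = 10.4860 m/s.
= 10.4860 × 3.6 = 37.750 km/h.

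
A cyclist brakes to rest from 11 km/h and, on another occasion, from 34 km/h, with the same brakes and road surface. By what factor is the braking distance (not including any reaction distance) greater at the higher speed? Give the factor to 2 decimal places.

Factor ≈ 9.55

Braking distance d = v²/(2a), so with a fixed, d ∝ v².
Factor = (34/11)² = 3.0909² = 9.5537.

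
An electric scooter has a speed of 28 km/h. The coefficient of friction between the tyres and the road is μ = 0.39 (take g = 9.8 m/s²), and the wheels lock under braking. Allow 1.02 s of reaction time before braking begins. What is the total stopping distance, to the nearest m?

28 km/h ÷ 3.6 = 7.7778 m/s.
a = μg = 0.39 × 9.8 = 3.822 m/s².
Reaction distance = v·t_r = 7.7778 × 1.02 = 7.933 m.
Braking distance = v²/(2a) = 7.7778² / (2 × 3.822) = 60.494 / 7.644 = 7.914 m.
Total = 7.933 + 7.914 = 15.847 m.

Total stopping distance ≈ 16 m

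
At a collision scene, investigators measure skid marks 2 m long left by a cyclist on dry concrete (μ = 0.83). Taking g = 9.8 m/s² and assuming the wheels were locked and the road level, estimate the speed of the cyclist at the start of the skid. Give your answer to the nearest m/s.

Deceleration a = μg = 0.83 × 9.8 = 8.134 m/s².
v = √(2a·d) = √(2 × 8.134 × 2) = √32.536 = 5.7040 m/s.

Initial speed ≈ 6 m/s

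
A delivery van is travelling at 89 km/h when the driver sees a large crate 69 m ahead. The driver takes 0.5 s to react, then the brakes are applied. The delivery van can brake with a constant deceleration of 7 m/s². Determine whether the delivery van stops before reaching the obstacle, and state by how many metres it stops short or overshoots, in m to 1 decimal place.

Yes — it stops 13.0 m short of the obstacle

89 km/h ÷ 3.6 = 24.7222 m/s.
Reaction distance = 24.7222 × 0.5 = 12.361 m.
Braking distance = v²/(2a) = 611.187 / 14.000 = 43.656 m.
Total stopping distance = 12.361 + 43.656 = 56.017 m, vs 69 m available — it stops with 69 − 56.017 = 12.983 m to spare.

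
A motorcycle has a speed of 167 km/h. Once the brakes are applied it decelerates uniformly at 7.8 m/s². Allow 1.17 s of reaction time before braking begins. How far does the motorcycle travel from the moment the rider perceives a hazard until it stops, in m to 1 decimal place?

Total stopping distance ≈ 192.2 m

167 km/h ÷ 3.6 = 46.3889 m/s.
Reaction distance = v·t_r = 46.3889 × 1.17 = 54.275 m.
Braking distance = v²/(2a) = 46.3889² / (2 × 7.800) = 2151.930 / 15.600 = 137.944 m.
Total = 54.275 + 137.944 = 192.219 m.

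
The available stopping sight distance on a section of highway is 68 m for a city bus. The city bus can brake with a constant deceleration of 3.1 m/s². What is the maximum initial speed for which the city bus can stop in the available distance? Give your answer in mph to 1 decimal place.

Maximum speed ≈ 45.9 mph

v²/(2a) = d ⇒ v = √(2 × 3.100 × 68) = √421.60 = 20.5329 m/s.
20.5329 m/s ÷ 0.44704 = 45.931 mph.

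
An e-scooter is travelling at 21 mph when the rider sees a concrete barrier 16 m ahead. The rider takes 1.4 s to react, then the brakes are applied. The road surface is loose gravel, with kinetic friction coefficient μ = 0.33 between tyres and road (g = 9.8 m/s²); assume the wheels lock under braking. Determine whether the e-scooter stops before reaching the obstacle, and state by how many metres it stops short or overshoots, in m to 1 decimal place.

21 mph × 0.44704 = 9.3878 m/s.
a = μg = 0.33 × 9.8 = 3.234 m/s².
Reaction distance = 9.3878 × 1.4 = 13.143 m.
Braking distance = v²/(2a) = 88.131 / 6.468 = 13.626 m.
Total stopping distance = 13.143 + 13.626 = 26.769 m, vs 16 m available — it cannot stop in time and overshoots by 26.769 − 16 = 10.769 m.

No — it overshoots by 10.8 m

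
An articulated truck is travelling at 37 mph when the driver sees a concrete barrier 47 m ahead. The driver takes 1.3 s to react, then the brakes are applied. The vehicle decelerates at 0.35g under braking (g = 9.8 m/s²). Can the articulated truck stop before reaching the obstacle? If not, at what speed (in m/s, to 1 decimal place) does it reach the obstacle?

No — it strikes the obstacle at 9.9 m/s

37 mph × 0.44704 = 16.5405 m/s.
a = 0.35 × 9.8 = 3.430 m/s².
Reaction distance = 16.5405 × 1.3 = 21.503 m.
Braking distance needed to stop: v²/(2a) = 273.588 / 6.860 = 39.882 m, so total needed = 21.503 + 39.882 = 61.385 m > 47 m — it cannot stop.
Distance remaining when braking begins: 47 − 21.503 = 25.497 m.
v² = v₀² − 2a·d = 273.588 − 2 × 3.430 × 25.497 = 98.679 m²/s².
v = √98.679 = 9.934 m/s.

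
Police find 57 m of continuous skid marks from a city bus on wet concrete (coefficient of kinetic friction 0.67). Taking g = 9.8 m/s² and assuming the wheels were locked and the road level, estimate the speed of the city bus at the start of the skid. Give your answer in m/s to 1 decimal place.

Initial speed ≈ 27.4 m/s

Deceleration a = μg = 0.67 × 9.8 = 6.566 m/s².
v = √(2a·d) = √(2 × 6.566 × 57) = √748.524 = 27.3592 m/s.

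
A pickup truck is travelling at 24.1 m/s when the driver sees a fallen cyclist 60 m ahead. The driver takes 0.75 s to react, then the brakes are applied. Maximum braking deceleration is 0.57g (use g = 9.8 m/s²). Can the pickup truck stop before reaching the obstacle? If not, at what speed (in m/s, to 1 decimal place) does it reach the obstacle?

a = 0.57 × 9.8 = 5.586 m/s².
Reaction distance = 24.1000 × 0.75 = 18.075 m.
Braking distance needed to stop: v²/(2a) = 580.810 / 11.172 = 51.988 m, so total needed = 18.075 + 51.988 = 70.063 m > 60 m — it cannot stop.
Distance remaining when braking begins: 60 − 18.075 = 41.925 m.
v² = v₀² − 2a·d = 580.810 − 2 × 5.586 × 41.925 = 112.424 m²/s².
v = √112.424 = 10.603 m/s.

No — it strikes the obstacle at 10.6 m/s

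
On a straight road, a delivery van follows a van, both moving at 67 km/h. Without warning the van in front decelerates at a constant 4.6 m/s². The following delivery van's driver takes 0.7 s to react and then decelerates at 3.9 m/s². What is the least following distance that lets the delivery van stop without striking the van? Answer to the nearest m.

67 km/h ÷ 3.6 = 18.6111 m/s.
Leader travels v²/(2a_L) = 346.373 / 9.200 = 37.649 m before stopping.
Follower covers v·t_r = 18.6111 × 0.7 = 13.028 m while reacting, then v²/(2a_F) = 346.373 / 7.800 = 44.407 m while braking, for a total of 13.028 + 44.407 = 57.435 m.
Since a_F ≤ a_L and the follower starts braking later, the follower is never slower than the leader, so the closest approach is when both have stopped.
Minimum gap = 57.435 − 37.649 = 19.786 m.

Minimum gap ≈ 20 m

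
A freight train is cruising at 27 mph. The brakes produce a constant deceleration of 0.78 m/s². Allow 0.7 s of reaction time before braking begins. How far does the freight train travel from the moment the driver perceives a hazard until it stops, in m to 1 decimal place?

27 mph × 0.44704 = 12.0701 m/s.
Reaction distance = v·t_r = 12.0701 × 0.7 = 8.449 m.
Braking distance = v²/(2a) = 12.0701² / (2 × 0.780) = 145.687 / 1.560 = 93.389 m.
Total = 8.449 + 93.389 = 101.838 m.

Total stopping distance ≈ 101.8 m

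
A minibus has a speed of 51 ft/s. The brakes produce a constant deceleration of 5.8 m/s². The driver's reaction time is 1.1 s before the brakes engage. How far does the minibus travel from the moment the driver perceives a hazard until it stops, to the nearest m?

51 ft/s × 0.3048 = 15.5448 m/s.
Reaction distance = v·t_r = 15.5448 × 1.1 = 17.099 m.
Braking distance = v²/(2a) = 15.5448² / (2 × 5.800) = 241.641 / 11.600 = 20.831 m.
Total = 17.099 + 20.831 = 37.930 m.

Total stopping distance ≈ 38 m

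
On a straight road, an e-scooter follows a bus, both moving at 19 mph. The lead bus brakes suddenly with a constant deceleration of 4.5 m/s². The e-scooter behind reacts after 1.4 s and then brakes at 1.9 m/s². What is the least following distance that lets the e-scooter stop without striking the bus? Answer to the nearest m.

Minimum gap ≈ 23 m

19 mph × 0.44704 = 8.4938 m/s.
Leader travels v²/(2a_L) = 72.145 / 9.000 = 8.016 m before stopping.
Follower covers v·t_r = 8.4938 × 1.4 = 11.891 m while reacting, then v²/(2a_F) = 72.145 / 3.800 = 18.986 m while braking, for a total of 11.891 + 18.986 = 30.877 m.
Since a_F ≤ a_L and the follower starts braking later, the follower is never slower than the leader, so the closest approach is when both have stopped.
Minimum gap = 30.877 − 8.016 = 22.861 m.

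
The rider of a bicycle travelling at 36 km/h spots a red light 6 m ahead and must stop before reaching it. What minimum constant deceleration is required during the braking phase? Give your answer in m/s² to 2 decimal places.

36 km/h ÷ 3.6 = 10.0000 m/s.
v² = 2a·d ⇒ a = v²/(2d) = 10.0000² / (2 × 6.000) = 100.000 / 12.000 = 8.3333 m/s².

Required deceleration ≈ 8.33 m/s²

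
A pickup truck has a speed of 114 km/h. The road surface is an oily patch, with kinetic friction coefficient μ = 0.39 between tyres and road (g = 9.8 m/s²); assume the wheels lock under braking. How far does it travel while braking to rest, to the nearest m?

Braking distance ≈ 131 m

114 km/h ÷ 3.6 = 31.6667 m/s.
a = μg = 0.39 × 9.8 = 3.822 m/s².
Braking distance = v²/(2a) = 31.6667² / (2 × 3.822) = 1002.780 / 7.644 = 131.185 m.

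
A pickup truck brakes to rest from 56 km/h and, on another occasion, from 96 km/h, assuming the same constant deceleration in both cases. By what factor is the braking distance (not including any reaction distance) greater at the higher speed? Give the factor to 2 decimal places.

Factor ≈ 2.94

Braking distance d = v²/(2a), so with a fixed, d ∝ v².
Factor = (96/56)² = 1.7143² = 2.9388.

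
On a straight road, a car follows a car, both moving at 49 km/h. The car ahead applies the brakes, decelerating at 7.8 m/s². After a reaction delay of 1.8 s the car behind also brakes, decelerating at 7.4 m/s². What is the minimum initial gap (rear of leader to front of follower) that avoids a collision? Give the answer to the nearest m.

Minimum gap ≈ 25 m

49 km/h ÷ 3.6 = 13.6111 m/s.
Leader travels v²/(2a_L) = 185.262 / 15.600 = 11.876 m before stopping.
Follower covers v·t_r = 13.6111 × 1.8 = 24.500 m while reacting, then v²/(2a_F) = 185.262 / 14.800 = 12.518 m while braking, for a total of 24.500 + 12.518 = 37.018 m.
Since a_F ≤ a_L and the follower starts braking later, the follower is never slower than the leader, so the closest approach is when both have stopped.
Minimum gap = 37.018 − 11.876 = 25.142 m.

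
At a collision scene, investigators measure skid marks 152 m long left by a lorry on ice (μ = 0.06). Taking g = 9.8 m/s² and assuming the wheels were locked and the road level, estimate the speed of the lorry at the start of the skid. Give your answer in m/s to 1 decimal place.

Deceleration a = μg = 0.06 × 9.8 = 0.588 m/s².
v = √(2a·d) = √(2 × 0.588 × 152) = √178.752 = 13.3698 m/s.

Initial speed ≈ 13.4 m/s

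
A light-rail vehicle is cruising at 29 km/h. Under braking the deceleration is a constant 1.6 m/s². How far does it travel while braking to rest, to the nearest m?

Braking distance ≈ 20 m

29 km/h ÷ 3.6 = 8.0556 m/s.
Braking distance = v²/(2a) = 8.0556² / (2 × 1.600) = 64.893 / 3.200 = 20.279 m.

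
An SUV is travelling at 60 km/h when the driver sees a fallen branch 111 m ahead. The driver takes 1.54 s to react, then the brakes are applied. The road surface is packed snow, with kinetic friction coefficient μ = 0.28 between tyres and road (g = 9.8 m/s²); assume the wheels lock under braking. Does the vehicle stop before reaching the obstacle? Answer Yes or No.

60 km/h ÷ 3.6 = 16.6667 m/s.
a = μg = 0.28 × 9.8 = 2.744 m/s².
Reaction distance = 16.6667 × 1.54 = 25.667 m.
Braking distance = v²/(2a) = 277.779 / 5.488 = 50.616 m.
Total stopping distance = 25.667 + 50.616 = 76.283 m, vs 111 m available — it stops with 111 − 76.283 = 34.717 m to spare.

Yes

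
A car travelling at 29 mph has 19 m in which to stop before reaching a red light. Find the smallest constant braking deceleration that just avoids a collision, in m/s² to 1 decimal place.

Required deceleration ≈ 4.4 m/s²

29 mph × 0.44704 = 12.9642 m/s.
v² = 2a·d ⇒ a = v²/(2d) = 12.9642² / (2 × 19.000) = 168.070 / 38.000 = 4.4229 m/s².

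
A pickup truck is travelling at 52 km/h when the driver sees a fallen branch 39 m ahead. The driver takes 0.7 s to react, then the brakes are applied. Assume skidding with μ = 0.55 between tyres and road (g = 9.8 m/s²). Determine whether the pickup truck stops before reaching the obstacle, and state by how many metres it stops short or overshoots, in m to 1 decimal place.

Yes — it stops 9.5 m short of the obstacle

52 km/h ÷ 3.6 = 14.4444 m/s.
a = μg = 0.55 × 9.8 = 5.390 m/s².
Reaction distance = 14.4444 × 0.7 = 10.111 m.
Braking distance = v²/(2a) = 208.641 / 10.780 = 19.354 m.
Total stopping distance = 10.111 + 19.354 = 29.465 m, vs 39 m available — it stops with 39 − 29.465 = 9.535 m to spare.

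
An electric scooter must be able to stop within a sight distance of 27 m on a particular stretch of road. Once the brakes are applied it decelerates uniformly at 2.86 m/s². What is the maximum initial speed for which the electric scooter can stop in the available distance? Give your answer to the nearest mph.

v²/(2a) = d ⇒ v = √(2 × 2.860 × 27) = √154.44 = 12.4274 m/s.
12.4274 m/s ÷ 0.44704 = 27.799 mph.

Maximum speed ≈ 28 mph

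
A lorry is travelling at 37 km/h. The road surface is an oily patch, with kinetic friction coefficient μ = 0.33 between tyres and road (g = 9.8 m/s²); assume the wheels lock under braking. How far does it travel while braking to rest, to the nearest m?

37 km/h ÷ 3.6 = 10.2778 m/s.
a = μg = 0.33 × 9.8 = 3.234 m/s².
Braking distance = v²/(2a) = 10.2778² / (2 × 3.234) = 105.633 / 6.468 = 16.332 m.

Braking distance ≈ 16 m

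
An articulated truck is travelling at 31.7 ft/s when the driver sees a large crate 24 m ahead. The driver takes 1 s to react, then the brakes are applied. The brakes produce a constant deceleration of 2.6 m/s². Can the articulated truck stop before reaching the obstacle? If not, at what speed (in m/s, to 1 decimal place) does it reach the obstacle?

No — it strikes the obstacle at 4.3 m/s

31.7 ft/s × 0.3048 = 9.6622 m/s.
Reaction distance = 9.6622 × 1 = 9.662 m.
Braking distance needed to stop: v²/(2a) = 93.358 / 5.200 = 17.953 m, so total needed = 9.662 + 17.953 = 27.615 m > 24 m — it cannot stop.
Distance remaining when braking begins: 24 − 9.662 = 14.338 m.
v² = v₀² − 2a·d = 93.358 − 2 × 2.600 × 14.338 = 18.800 m²/s².
v = √18.800 = 4.336 m/s.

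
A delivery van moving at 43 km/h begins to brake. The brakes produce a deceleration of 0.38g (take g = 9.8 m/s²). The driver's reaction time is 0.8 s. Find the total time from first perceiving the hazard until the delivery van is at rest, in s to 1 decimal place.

Total time ≈ 4.0 s

43 km/h ÷ 3.6 = 11.9444 m/s.
a = 0.38 × 9.8 = 3.724 m/s².
Braking time = v/a = 11.9444 / 3.724 = 3.207 s.
Total = 0.8 + 3.207 = 4.007 s.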